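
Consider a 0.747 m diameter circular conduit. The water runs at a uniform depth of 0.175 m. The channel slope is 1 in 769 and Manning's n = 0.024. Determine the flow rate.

For a circular section of diameter D = 0.747 m at depth y = 0.175 m, the central angle is θ = 2 arccos(1 − 2y/D) = 2.021 rad. Then A = (D²/8)(θ − sin θ) = 0.07816 m² and P = Dθ/2 = 0.7548 m.
Hydraulic radius R = A/P = 0.07816/0.7548 = 0.1035 m.
Manning's equation: Q = (1/n) A R^(2/3) S^(1/2) = (1/0.024) × 0.07816 × 0.1035^(2/3) × 0.0013^(1/2) = 0.0259 m³/s.

Q = 0.0259 m³/s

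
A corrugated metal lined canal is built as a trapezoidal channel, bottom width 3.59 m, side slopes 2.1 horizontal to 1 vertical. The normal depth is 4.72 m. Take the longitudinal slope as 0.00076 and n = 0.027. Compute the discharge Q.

Q = 120 m³/s

With bottom width b = 3.59 m and side slope z = 2.1: A = (b + zy)y = (3.59 + 2.1×4.72)×4.72 = 63.73 m²; P = b + 2y√(1+z²) = 3.59 + 2×4.72×2.326 = 25.55 m.
Hydraulic radius R = A/P = 63.73/25.55 = 2.495 m.
Manning's equation: Q = (1/n) A R^(2/3) S^(1/2) = (1/0.027) × 63.73 × 2.495^(2/3) × 0.00076^(1/2) = 120 m³/s.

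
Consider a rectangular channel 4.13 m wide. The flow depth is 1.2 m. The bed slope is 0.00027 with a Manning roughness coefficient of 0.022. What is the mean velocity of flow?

V = 0.621 m/s

Flow area A = b·y = 4.13 × 1.2 = 4.956 m². Wetted perimeter P = b + 2y = 4.13 + 2×1.2 = 6.53 m.
Hydraulic radius R = A/P = 4.956/6.53 = 0.759 m.
From Manning's equation, V = (1/n) R^(2/3) S^(1/2) = (1/0.022) × 0.759^(2/3) × 0.00027^(1/2) = 0.621 m/s.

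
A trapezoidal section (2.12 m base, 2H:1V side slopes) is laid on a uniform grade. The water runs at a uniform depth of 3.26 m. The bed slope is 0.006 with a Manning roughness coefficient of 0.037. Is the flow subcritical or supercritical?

With bottom width b = 2.12 m and side slope z = 2: A = (b + zy)y = (2.12 + 2×3.26)×3.26 = 28.17 m²; P = b + 2y√(1+z²) = 2.12 + 2×3.26×2.236 = 16.7 m.
Hydraulic radius R = A/P = 28.17/16.7 = 1.687 m.
V = (1/n) R^(2/3) √S = (1/0.037) × 1.687^(2/3) × √0.006 = 2.966 m/s. Hydraulic depth D_h = A/T = 28.17/15.16 = 1.858 m.
Froude number Fr = V/√(g·D_h) = 2.966/√(9.81×1.858) = 0.695, which is less than 1, so the flow is subcritical.

subcritical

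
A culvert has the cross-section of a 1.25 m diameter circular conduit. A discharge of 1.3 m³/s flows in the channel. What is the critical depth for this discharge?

At critical depth, Q² T / (g A³) = 1, i.e. A³/T = Q²/g = 1.3²/9.81 = 0.1723.
Try y = 0.446 m: A³/T = 0.05066 — low.
Try y = 0.785 m: A³/T = 0.4421 — high.
Try y = 0.614 m: A³/T = 0.1727 — close enough.

y_c = 0.614 m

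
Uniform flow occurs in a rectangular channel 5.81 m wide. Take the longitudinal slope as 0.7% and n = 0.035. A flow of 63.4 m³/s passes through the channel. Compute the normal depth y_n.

Manning's equation rearranged: A R^(2/3) = nQ / (1·√S) = 0.035 × 63.4 / (√0.007) = 26.52.
At y = 3.95 m: A R^(2/3) = 32.35 — too large.
At y = 3.05 m: A R^(2/3) = 23.1 — too small.
At y = 3.39 m: A R^(2/3) = 26.54 — close enough.

y_n = 3.39 m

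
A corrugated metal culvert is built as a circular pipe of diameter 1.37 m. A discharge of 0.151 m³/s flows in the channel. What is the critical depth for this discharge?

y_c = 0.197 m

At critical depth, Q² T / (g A³) = 1, i.e. A³/T = Q²/g = 0.151²/9.81 = 0.002324.
Trying y = 0.233 m: A³/T = 0.004466 — over.
Trying y = 0.144 m: A³/T = 0.0006691 — short.
Trying y = 0.197 m: A³/T = 0.002307 — close enough.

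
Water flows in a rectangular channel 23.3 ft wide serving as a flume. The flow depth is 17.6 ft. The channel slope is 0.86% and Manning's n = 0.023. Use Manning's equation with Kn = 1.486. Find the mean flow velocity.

Flow area A = b·y = 23.3 × 17.6 = 410.1 ft². Wetted perimeter P = b + 2y = 23.3 + 2×17.6 = 58.5 ft.
Hydraulic radius R = A/P = 410.1/58.5 = 7.01 ft.
From Manning's equation, V = (1.486/n) R^(2/3) S^(1/2) = (1.486/0.023) × 7.01^(2/3) × 0.0086^(1/2) = 21.9 ft/s.

V = 21.9 ft/s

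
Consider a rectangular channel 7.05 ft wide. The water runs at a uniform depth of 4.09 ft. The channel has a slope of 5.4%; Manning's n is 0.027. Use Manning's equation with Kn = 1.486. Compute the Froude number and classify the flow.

Flow area A = b·y = 7.05 × 4.09 = 28.83 ft². Wetted perimeter P = b + 2y = 7.05 + 2×4.09 = 15.23 ft.
Hydraulic radius R = A/P = 28.83/15.23 = 1.893 ft.
V = (1.486/n) R^(2/3) √S = (1.486/0.027) × 1.893^(2/3) × √0.054 = 19.57 ft/s. Hydraulic depth D_h = A/T = 28.83/7.05 = 4.09 ft.
Froude number Fr = V/√(g·D_h) = 19.57/√(32.2×4.09) = 1.71, which is greater than 1, so the flow is supercritical.

supercritical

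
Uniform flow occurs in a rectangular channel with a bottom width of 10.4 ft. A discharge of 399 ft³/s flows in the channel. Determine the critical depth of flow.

y_c = 3.58 ft

For a rectangular channel, critical depth y_c = (q²/g)^(1/3) where q = Q/b = 399/10.4 = 38.37 ft²/s.
So y_c = (38.37²/32.2)^(1/3) = 3.58 ft.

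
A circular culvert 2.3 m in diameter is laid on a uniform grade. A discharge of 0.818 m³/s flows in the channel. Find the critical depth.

y_c = 0.405 m

At critical depth, Q² T / (g A³) = 1, i.e. A³/T = Q²/g = 0.818²/9.81 = 0.06821.
Try y = 0.339 m: A³/T = 0.03391 — too small.
Try y = 0.517 m: A³/T = 0.1777 — too large.
Try y = 0.405 m: A³/T = 0.06827 — close enough.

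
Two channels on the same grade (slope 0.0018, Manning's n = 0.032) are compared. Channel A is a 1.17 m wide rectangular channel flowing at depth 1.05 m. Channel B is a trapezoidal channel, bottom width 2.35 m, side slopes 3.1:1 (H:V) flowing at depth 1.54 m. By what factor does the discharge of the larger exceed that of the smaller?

Channel A: Flow area A = b·y = 1.17 × 1.05 = 1.228 m². Wetted perimeter P = b + 2y = 1.17 + 2×1.05 = 3.27 m. Hydraulic radius R = A/P = 1.228/3.27 = 0.3757 m. Q_A = (1/0.032)·1.228·0.3757^(2/3)·√0.0018 = 0.848 m³/s.
Channel B: With bottom width b = 2.35 m and side slope z = 3.1: A = (b + zy)y = (2.35 + 3.1×1.54)×1.54 = 10.97 m²; P = b + 2y√(1+z²) = 2.35 + 2×1.54×3.257 = 12.38 m. Hydraulic radius R = A/P = 10.97/12.38 = 0.886 m. Q_B = (1/0.032)·10.97·0.886^(2/3)·√0.0018 = 13.42 m³/s.
The larger discharge is 13.42 m³/s and the smaller is 0.848 m³/s; the ratio is 15.8.

15.8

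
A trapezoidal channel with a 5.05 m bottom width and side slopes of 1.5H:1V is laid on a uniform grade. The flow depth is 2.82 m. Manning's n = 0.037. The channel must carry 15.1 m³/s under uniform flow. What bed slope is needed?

S = 0.000221

With bottom width b = 5.05 m and side slope z = 1.5: A = (b + zy)y = (5.05 + 1.5×2.82)×2.82 = 26.17 m²; P = b + 2y√(1+z²) = 5.05 + 2×2.82×1.803 = 15.22 m.
Hydraulic radius R = A/P = 26.17/15.22 = 1.72 m.
From Manning's equation, S = [nQ / (1 A R^(2/3))]² = [0.037 × 15.1 / (1 × 26.17 × 1.72^(2/3))]² = 0.000221.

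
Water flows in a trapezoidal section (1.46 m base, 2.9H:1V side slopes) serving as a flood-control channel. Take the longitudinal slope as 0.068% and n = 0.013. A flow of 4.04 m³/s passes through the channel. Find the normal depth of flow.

Manning's equation rearranged: A R^(2/3) = nQ / (1·√S) = 0.013 × 4.04 / (√0.00068) = 2.014.
At y = 0.631 m: A R^(2/3) = 1.107 — short.
At y = 0.926 m: A R^(2/3) = 2.538 — over.
At y = 0.834 m: A R^(2/3) = 2.016 — matches.

y_n = 0.834 m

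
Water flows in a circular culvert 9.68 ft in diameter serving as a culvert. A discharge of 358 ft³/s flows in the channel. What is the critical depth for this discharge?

At critical depth, Q² T / (g A³) = 1, i.e. A³/T = Q²/g = 358²/32.2 = 3980.
Trying y = 3.92 ft: A³/T = 2296 — short.
Trying y = 5.64 ft: A³/T = 9234 — over.
Trying y = 4.53 ft: A³/T = 3997 — close enough.

y_c = 4.53 ft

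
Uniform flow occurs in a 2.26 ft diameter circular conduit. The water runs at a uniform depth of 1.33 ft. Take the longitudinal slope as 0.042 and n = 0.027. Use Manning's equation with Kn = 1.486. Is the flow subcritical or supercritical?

For a circular section of diameter D = 2.26 ft at depth y = 1.33 ft, the central angle is θ = 2 arccos(1 − 2y/D) = 3.497 rad. Then A = (D²/8)(θ − sin θ) = 2.455 ft² and P = Dθ/2 = 3.952 ft.
Hydraulic radius R = A/P = 2.455/3.952 = 0.6213 ft.
V = (1.486/n) R^(2/3) √S = (1.486/0.027) × 0.6213^(2/3) × √0.042 = 8.212 ft/s. Hydraulic depth D_h = A/T = 2.455/2.224 = 1.104 ft.
Froude number Fr = V/√(g·D_h) = 8.212/√(32.2×1.104) = 1.38, which is greater than 1, so the flow is supercritical.

supercritical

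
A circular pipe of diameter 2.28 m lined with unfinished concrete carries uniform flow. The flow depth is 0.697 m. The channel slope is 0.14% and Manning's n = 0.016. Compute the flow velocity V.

V = 1.26 m/s

For a circular section of diameter D = 2.28 m at depth y = 0.697 m, the central angle is θ = 2 arccos(1 − 2y/D) = 2.343 rad. Then A = (D²/8)(θ − sin θ) = 1.057 m² and P = Dθ/2 = 2.671 m.
Hydraulic radius R = A/P = 1.057/2.671 = 0.3958 m.
From Manning's equation, V = (1/n) R^(2/3) S^(1/2) = (1/0.016) × 0.3958^(2/3) × 0.0014^(1/2) = 1.26 m/s.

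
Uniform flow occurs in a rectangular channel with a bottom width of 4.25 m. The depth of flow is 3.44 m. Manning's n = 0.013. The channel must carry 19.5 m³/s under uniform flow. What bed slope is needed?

S = 0.000209

Flow area A = b·y = 4.25 × 3.44 = 14.62 m². Wetted perimeter P = b + 2y = 4.25 + 2×3.44 = 11.13 m.
Hydraulic radius R = A/P = 14.62/11.13 = 1.314 m.
From Manning's equation, S = [nQ / (1 A R^(2/3))]² = [0.013 × 19.5 / (1 × 14.62 × 1.314^(2/3))]² = 0.000209.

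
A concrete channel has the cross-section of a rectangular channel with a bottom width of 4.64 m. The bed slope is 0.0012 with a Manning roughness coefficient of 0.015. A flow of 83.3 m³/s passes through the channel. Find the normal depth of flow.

Manning's equation rearranged: A R^(2/3) = nQ / (1·√S) = 0.015 × 83.3 / (√0.0012) = 36.07.
Trying y = 6.41 m: A R^(2/3) = 42.42 — too large.
Trying y = 4.99 m: A R^(2/3) = 31.46 — too small.
Trying y = 5.59 m: A R^(2/3) = 36.06 — matches.

y_n = 5.59 m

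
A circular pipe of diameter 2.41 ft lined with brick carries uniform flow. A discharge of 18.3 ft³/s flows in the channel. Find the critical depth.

y_c = 1.47 ft

At critical depth, Q² T / (g A³) = 1, i.e. A³/T = Q²/g = 18.3²/32.2 = 10.4.
Try y = 1.66 ft: A³/T = 16.86 — high.
Try y = 1.05 ft: A³/T = 2.908 — low.
Try y = 1.47 ft: A³/T = 10.53 — matches.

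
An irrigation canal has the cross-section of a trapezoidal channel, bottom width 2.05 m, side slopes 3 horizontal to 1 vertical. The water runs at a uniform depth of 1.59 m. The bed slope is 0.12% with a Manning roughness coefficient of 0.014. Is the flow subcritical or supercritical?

subcritical

With bottom width b = 2.05 m and side slope z = 3: A = (b + zy)y = (2.05 + 3×1.59)×1.59 = 10.84 m²; P = b + 2y√(1+z²) = 2.05 + 2×1.59×3.162 = 12.11 m.
Hydraulic radius R = A/P = 10.84/12.11 = 0.8957 m.
V = (1/n) R^(2/3) √S = (1/0.014) × 0.8957^(2/3) × √0.0012 = 2.299 m/s. Hydraulic depth D_h = A/T = 10.84/11.59 = 0.9356 m.
Froude number Fr = V/√(g·D_h) = 2.299/√(9.81×0.9356) = 0.759, which is less than 1, so the flow is subcritical.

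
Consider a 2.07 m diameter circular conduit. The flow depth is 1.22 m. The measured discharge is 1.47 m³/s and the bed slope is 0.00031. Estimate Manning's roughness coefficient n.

n = 0.017

For a circular section of diameter D = 2.07 m at depth y = 1.22 m, the central angle is θ = 2 arccos(1 − 2y/D) = 3.501 rad. Then A = (D²/8)(θ − sin θ) = 2.064 m² and P = Dθ/2 = 3.624 m.
Hydraulic radius R = A/P = 2.064/3.624 = 0.5695 m.
Rearranging Manning's equation: n = (1/Q) A R^(2/3) S^(1/2) = (1/1.47) × 2.064 × 0.5695^(2/3) × √0.00031 = 0.017.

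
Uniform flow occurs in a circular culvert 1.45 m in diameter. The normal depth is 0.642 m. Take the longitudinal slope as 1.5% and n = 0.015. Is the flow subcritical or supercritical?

supercritical

For a circular section of diameter D = 1.45 m at depth y = 0.642 m, the central angle is θ = 2 arccos(1 − 2y/D) = 2.912 rad. Then A = (D²/8)(θ − sin θ) = 0.7056 m² and P = Dθ/2 = 2.111 m.
Hydraulic radius R = A/P = 0.7056/2.111 = 0.3342 m.
V = (1/n) R^(2/3) √S = (1/0.015) × 0.3342^(2/3) × √0.015 = 3.932 m/s. Hydraulic depth D_h = A/T = 0.7056/1.44 = 0.4898 m.
Froude number Fr = V/√(g·D_h) = 3.932/√(9.81×0.4898) = 1.79, which is greater than 1, so the flow is supercritical.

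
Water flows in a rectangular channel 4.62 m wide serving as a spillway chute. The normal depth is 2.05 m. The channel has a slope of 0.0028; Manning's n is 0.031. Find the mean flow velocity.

Flow area A = b·y = 4.62 × 2.05 = 9.471 m². Wetted perimeter P = b + 2y = 4.62 + 2×2.05 = 8.72 m.
Hydraulic radius R = A/P = 9.471/8.72 = 1.086 m.
From Manning's equation, V = (1/n) R^(2/3) S^(1/2) = (1/0.031) × 1.086^(2/3) × 0.0028^(1/2) = 1.8 m/s.

V = 1.8 m/s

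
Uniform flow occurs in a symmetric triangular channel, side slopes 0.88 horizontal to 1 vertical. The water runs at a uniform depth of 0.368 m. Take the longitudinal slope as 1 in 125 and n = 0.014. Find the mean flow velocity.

V = 1.57 m/s

For a triangular section with side slope z = 0.88: A = zy² = 0.88×0.368² = 0.1192 m²; P = 2y√(1+z²) = 2×0.368×1.332 = 0.9804 m.
Hydraulic radius R = A/P = 0.1192/0.9804 = 0.1216 m.
From Manning's equation, V = (1/n) R^(2/3) S^(1/2) = (1/0.014) × 0.1216^(2/3) × 0.008^(1/2) = 1.57 m/s.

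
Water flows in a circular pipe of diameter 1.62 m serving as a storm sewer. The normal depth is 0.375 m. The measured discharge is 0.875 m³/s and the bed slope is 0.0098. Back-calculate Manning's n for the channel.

For a circular section of diameter D = 1.62 m at depth y = 0.375 m, the central angle is θ = 2 arccos(1 − 2y/D) = 2.008 rad. Then A = (D²/8)(θ − sin θ) = 0.3614 m² and P = Dθ/2 = 1.626 m.
Hydraulic radius R = A/P = 0.3614/1.626 = 0.2222 m.
Rearranging Manning's equation: n = (1/Q) A R^(2/3) S^(1/2) = (1/0.875) × 0.3614 × 0.2222^(2/3) × √0.0098 = 0.015.

n = 0.015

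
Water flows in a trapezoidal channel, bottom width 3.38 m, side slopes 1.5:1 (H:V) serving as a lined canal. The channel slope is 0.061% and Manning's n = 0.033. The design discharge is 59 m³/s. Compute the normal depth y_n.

Manning's equation rearranged: A R^(2/3) = nQ / (1·√S) = 0.033 × 59 / (√0.00061) = 78.83.
Trying y = 5.36 m: A R^(2/3) = 118.6 — too large.
Trying y = 3.77 m: A R^(2/3) = 54.19 — too small.
Trying y = 4.47 m: A R^(2/3) = 78.82 — matches.

y_n = 4.47 m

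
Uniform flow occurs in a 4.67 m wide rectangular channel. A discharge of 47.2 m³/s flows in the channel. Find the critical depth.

y_c = 2.18 m

For a rectangular channel, critical depth y_c = (q²/g)^(1/3) where q = Q/b = 47.2/4.67 = 10.11 m²/s.
So y_c = (10.11²/9.81)^(1/3) = 2.18 m.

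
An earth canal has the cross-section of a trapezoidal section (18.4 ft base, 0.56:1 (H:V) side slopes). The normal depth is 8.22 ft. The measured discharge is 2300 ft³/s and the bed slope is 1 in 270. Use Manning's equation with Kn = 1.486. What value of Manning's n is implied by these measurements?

With bottom width b = 18.4 ft and side slope z = 0.56: A = (b + zy)y = (18.4 + 0.56×8.22)×8.22 = 189.1 ft²; P = b + 2y√(1+z²) = 18.4 + 2×8.22×1.146 = 37.24 ft.
Hydraulic radius R = A/P = 189.1/37.24 = 5.077 ft.
Rearranging Manning's equation: n = (1.486/Q) A R^(2/3) S^(1/2) = (1.486/2300) × 189.1 × 5.077^(2/3) × √0.003704 = 0.022.

n = 0.022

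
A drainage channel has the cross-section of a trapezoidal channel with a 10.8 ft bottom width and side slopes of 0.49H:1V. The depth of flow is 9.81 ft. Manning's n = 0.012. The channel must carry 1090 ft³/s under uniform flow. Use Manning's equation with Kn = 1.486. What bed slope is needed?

With bottom width b = 10.8 ft and side slope z = 0.49: A = (b + zy)y = (10.8 + 0.49×9.81)×9.81 = 153.1 ft²; P = b + 2y√(1+z²) = 10.8 + 2×9.81×1.114 = 32.65 ft.
Hydraulic radius R = A/P = 153.1/32.65 = 4.689 ft.
From Manning's equation, S = [nQ / (1.486 A R^(2/3))]² = [0.012 × 1090 / (1.486 × 153.1 × 4.689^(2/3))]² = 0.000421.

S = 0.000421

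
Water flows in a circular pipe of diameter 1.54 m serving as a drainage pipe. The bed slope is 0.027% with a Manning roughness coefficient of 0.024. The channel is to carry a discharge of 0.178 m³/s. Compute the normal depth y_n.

Manning's equation rearranged: A R^(2/3) = nQ / (1·√S) = 0.024 × 0.178 / (√0.00027) = 0.26.
At y = 0.445 m: A R^(2/3) = 0.1795 — short.
At y = 0.588 m: A R^(2/3) = 0.3049 — over.
At y = 0.54 m: A R^(2/3) = 0.2601 — close enough.

y_n = 0.54 m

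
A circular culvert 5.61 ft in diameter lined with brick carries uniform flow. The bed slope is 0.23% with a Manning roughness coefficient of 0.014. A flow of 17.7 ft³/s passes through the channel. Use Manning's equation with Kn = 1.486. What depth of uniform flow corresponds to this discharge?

y_n = 1.27 ft

Manning's equation rearranged: A R^(2/3) = nQ / (1.486·√S) = 0.014 × 17.7 / (1.486 × √0.0023) = 3.477.
Try y = 1.11 ft: A R^(2/3) = 2.654 — short.
Try y = 1.41 ft: A R^(2/3) = 4.288 — over.
Try y = 1.27 ft: A R^(2/3) = 3.481 — matches.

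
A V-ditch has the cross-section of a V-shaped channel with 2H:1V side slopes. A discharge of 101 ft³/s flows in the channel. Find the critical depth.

y_c = 2.75 ft

At critical depth, Q² T / (g A³) = 1, i.e. A³/T = Q²/g = 101²/32.2 = 316.8.
Trying y = 3.41 ft: A³/T = 922.2 — too large.
Trying y = 2.06 ft: A³/T = 74.19 — too small.
Trying y = 2.75 ft: A³/T = 314.6 — ≈ 316.8.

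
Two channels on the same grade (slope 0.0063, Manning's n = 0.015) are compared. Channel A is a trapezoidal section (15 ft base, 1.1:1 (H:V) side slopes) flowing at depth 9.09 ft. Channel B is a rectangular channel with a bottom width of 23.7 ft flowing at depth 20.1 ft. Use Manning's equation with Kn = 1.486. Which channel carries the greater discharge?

Channel A: With bottom width b = 15 ft and side slope z = 1.1: A = (b + zy)y = (15 + 1.1×9.09)×9.09 = 227.2 ft²; P = b + 2y√(1+z²) = 15 + 2×9.09×1.487 = 42.03 ft. Hydraulic radius R = A/P = 227.2/42.03 = 5.407 ft. Q_A = (1.486/0.015)·227.2·5.407^(2/3)·√0.0063 = 5505 ft³/s.
Channel B: Flow area A = b·y = 23.7 × 20.1 = 476.4 ft². Wetted perimeter P = b + 2y = 23.7 + 2×20.1 = 63.9 ft. Hydraulic radius R = A/P = 476.4/63.9 = 7.455 ft. Q_B = (1.486/0.015)·476.4·7.455^(2/3)·√0.0063 = 14290 ft³/s.
Q_A = 5505 ft³/s vs Q_B = 14290 ft³/s, so channel B carries more.

channel B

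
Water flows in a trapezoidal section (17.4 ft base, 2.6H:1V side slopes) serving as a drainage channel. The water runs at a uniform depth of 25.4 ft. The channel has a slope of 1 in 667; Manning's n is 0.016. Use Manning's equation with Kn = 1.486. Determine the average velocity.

With bottom width b = 17.4 ft and side slope z = 2.6: A = (b + zy)y = (17.4 + 2.6×25.4)×25.4 = 2119 ft²; P = b + 2y√(1+z²) = 17.4 + 2×25.4×2.786 = 158.9 ft.
Hydraulic radius R = A/P = 2119/158.9 = 13.34 ft.
From Manning's equation, V = (1.486/n) R^(2/3) S^(1/2) = (1.486/0.016) × 13.34^(2/3) × 0.001499^(1/2) = 20.2 ft/s.

V = 20.2 ft/s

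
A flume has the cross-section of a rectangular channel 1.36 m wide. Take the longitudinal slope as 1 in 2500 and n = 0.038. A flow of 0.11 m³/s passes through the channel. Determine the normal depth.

y_n = 0.39 m

Manning's equation rearranged: A R^(2/3) = nQ / (1·√S) = 0.038 × 0.11 / (√0.0004) = 0.209.
Trying y = 0.433 m: A R^(2/3) = 0.2427 — over.
Trying y = 0.33 m: A R^(2/3) = 0.1646 — short.
Trying y = 0.39 m: A R^(2/3) = 0.2093 — matches.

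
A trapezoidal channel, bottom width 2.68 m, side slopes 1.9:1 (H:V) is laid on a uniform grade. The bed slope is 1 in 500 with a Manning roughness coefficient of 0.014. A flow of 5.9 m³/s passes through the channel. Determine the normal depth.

Manning's equation rearranged: A R^(2/3) = nQ / (1·√S) = 0.014 × 5.9 / (√0.002) = 1.847.
At y = 0.509 m: A R^(2/3) = 0.9765 — short.
At y = 0.901 m: A R^(2/3) = 2.828 — over.
At y = 0.72 m: A R^(2/3) = 1.848 — matches.

y_n = 0.72 m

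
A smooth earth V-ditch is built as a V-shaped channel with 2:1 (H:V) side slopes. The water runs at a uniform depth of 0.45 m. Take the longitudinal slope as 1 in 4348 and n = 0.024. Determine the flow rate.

For a triangular section with side slope z = 2: A = zy² = 2×0.45² = 0.405 m²; P = 2y√(1+z²) = 2×0.45×2.236 = 2.012 m.
Hydraulic radius R = A/P = 0.405/2.012 = 0.2012 m.
Manning's equation: Q = (1/n) A R^(2/3) S^(1/2) = (1/0.024) × 0.405 × 0.2012^(2/3) × 0.00023^(1/2) = 0.0879 m³/s.

Q = 0.0879 m³/s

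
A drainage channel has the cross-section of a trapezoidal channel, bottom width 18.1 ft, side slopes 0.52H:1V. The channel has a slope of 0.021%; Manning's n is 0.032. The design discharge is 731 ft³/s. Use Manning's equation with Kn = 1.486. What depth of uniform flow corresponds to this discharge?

Manning's equation rearranged: A R^(2/3) = nQ / (1.486·√S) = 0.032 × 731 / (1.486 × √0.00021) = 1086.
At y = 14.6 ft: A R^(2/3) = 1418 — too large.
At y = 9.59 ft: A R^(2/3) = 696.1 — too small.
At y = 12.5 ft: A R^(2/3) = 1087 — close enough.

y_n = 12.5 ft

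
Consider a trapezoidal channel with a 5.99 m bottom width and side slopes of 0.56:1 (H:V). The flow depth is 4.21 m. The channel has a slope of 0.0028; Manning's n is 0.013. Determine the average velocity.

V = 6.98 m/s

With bottom width b = 5.99 m and side slope z = 0.56: A = (b + zy)y = (5.99 + 0.56×4.21)×4.21 = 35.14 m²; P = b + 2y√(1+z²) = 5.99 + 2×4.21×1.146 = 15.64 m.
Hydraulic radius R = A/P = 35.14/15.64 = 2.247 m.
From Manning's equation, V = (1/n) R^(2/3) S^(1/2) = (1/0.013) × 2.247^(2/3) × 0.0028^(1/2) = 6.98 m/s.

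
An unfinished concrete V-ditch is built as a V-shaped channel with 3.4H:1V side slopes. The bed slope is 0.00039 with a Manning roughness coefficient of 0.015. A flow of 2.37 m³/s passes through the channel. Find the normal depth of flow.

y_n = 0.947 m

Manning's equation rearranged: A R^(2/3) = nQ / (1·√S) = 0.015 × 2.37 / (√0.00039) = 1.8.
Trying y = 0.779 m: A R^(2/3) = 1.07 — low.
Trying y = 1.14 m: A R^(2/3) = 2.955 — high.
Trying y = 0.947 m: A R^(2/3) = 1.802 — ≈ 1.8.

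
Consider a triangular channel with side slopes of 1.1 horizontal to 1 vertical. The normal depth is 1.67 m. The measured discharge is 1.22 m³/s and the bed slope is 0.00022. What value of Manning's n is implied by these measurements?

n = 0.0271

For a triangular section with side slope z = 1.1: A = zy² = 1.1×1.67² = 3.068 m²; P = 2y√(1+z²) = 2×1.67×1.487 = 4.965 m.
Hydraulic radius R = A/P = 3.068/4.965 = 0.6178 m.
Rearranging Manning's equation: n = (1/Q) A R^(2/3) S^(1/2) = (1/1.22) × 3.068 × 0.6178^(2/3) × √0.00022 = 0.0271.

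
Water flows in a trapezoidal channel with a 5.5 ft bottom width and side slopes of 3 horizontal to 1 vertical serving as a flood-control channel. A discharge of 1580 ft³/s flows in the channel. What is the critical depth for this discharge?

y_c = 6.19 ft

At critical depth, Q² T / (g A³) = 1, i.e. A³/T = Q²/g = 1580²/32.2 = 77530.
Try y = 6.7 ft: A³/T = 110400 — high.
Try y = 4.76 ft: A³/T = 24510 — low.
Try y = 6.19 ft: A³/T = 77570 — matches.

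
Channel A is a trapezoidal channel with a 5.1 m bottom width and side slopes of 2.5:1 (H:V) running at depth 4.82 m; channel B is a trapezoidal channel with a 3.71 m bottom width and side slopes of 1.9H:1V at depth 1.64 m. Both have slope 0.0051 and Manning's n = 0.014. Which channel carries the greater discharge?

Channel A: With bottom width b = 5.1 m and side slope z = 2.5: A = (b + zy)y = (5.1 + 2.5×4.82)×4.82 = 82.66 m²; P = b + 2y√(1+z²) = 5.1 + 2×4.82×2.693 = 31.06 m. Hydraulic radius R = A/P = 82.66/31.06 = 2.662 m. Q_A = (1/0.014)·82.66·2.662^(2/3)·√0.0051 = 809.9 m³/s.
Channel B: With bottom width b = 3.71 m and side slope z = 1.9: A = (b + zy)y = (3.71 + 1.9×1.64)×1.64 = 11.19 m²; P = b + 2y√(1+z²) = 3.71 + 2×1.64×2.147 = 10.75 m. Hydraulic radius R = A/P = 11.19/10.75 = 1.041 m. Q_B = (1/0.014)·11.19·1.041^(2/3)·√0.0051 = 58.66 m³/s.
Q_A = 809.9 m³/s vs Q_B = 58.66 m³/s, so channel A carries more.

channel A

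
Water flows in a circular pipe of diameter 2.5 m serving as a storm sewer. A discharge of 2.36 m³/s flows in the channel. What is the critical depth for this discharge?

y_c = 0.68 m

At critical depth, Q² T / (g A³) = 1, i.e. A³/T = Q²/g = 2.36²/9.81 = 0.5677.
Try y = 0.557 m: A³/T = 0.2604 — low.
Try y = 0.748 m: A³/T = 0.8207 — high.
Try y = 0.68 m: A³/T = 0.5668 — matches.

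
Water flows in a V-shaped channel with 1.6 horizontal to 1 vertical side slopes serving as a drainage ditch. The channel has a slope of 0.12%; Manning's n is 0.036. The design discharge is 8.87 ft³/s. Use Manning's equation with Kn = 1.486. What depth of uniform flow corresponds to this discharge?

y_n = 2.06 ft

Manning's equation rearranged: A R^(2/3) = nQ / (1.486·√S) = 0.036 × 8.87 / (1.486 × √0.0012) = 6.203.
Trying y = 1.76 ft: A R^(2/3) = 4.078 — too small.
Trying y = 2.62 ft: A R^(2/3) = 11.78 — too large.
Trying y = 2.06 ft: A R^(2/3) = 6.204 — matches.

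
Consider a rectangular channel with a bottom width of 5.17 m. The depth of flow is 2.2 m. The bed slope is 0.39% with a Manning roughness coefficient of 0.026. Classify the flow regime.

subcritical

Flow area A = b·y = 5.17 × 2.2 = 11.37 m². Wetted perimeter P = b + 2y = 5.17 + 2×2.2 = 9.57 m.
Hydraulic radius R = A/P = 11.37/9.57 = 1.189 m.
V = (1/n) R^(2/3) √S = (1/0.026) × 1.189^(2/3) × √0.0039 = 2.695 m/s. Hydraulic depth D_h = A/T = 11.37/5.17 = 2.2 m.
Froude number Fr = V/√(g·D_h) = 2.695/√(9.81×2.2) = 0.58, which is less than 1, so the flow is subcritical.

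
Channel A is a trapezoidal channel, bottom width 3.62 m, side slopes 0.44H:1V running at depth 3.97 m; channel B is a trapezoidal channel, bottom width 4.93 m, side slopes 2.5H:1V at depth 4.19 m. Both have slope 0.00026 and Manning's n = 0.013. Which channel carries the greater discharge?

Channel A: With bottom width b = 3.62 m and side slope z = 0.44: A = (b + zy)y = (3.62 + 0.44×3.97)×3.97 = 21.31 m²; P = b + 2y√(1+z²) = 3.62 + 2×3.97×1.093 = 12.29 m. Hydraulic radius R = A/P = 21.31/12.29 = 1.733 m. Q_A = (1/0.013)·21.31·1.733^(2/3)·√0.00026 = 38.13 m³/s.
Channel B: With bottom width b = 4.93 m and side slope z = 2.5: A = (b + zy)y = (4.93 + 2.5×4.19)×4.19 = 64.55 m²; P = b + 2y√(1+z²) = 4.93 + 2×4.19×2.693 = 27.49 m. Hydraulic radius R = A/P = 64.55/27.49 = 2.348 m. Q_B = (1/0.013)·64.55·2.348^(2/3)·√0.00026 = 141.4 m³/s.
Q_A = 38.13 m³/s vs Q_B = 141.4 m³/s, so channel B carries more.

channel B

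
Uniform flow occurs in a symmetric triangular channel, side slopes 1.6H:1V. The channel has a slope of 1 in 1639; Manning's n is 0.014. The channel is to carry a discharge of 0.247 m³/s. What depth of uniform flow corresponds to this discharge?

Manning's equation rearranged: A R^(2/3) = nQ / (1·√S) = 0.014 × 0.247 / (√0.0006101) = 0.14.
Trying y = 0.369 m: A R^(2/3) = 0.06326 — low.
Trying y = 0.548 m: A R^(2/3) = 0.1816 — high.
Trying y = 0.497 m: A R^(2/3) = 0.14 — close enough.

y_n = 0.497 m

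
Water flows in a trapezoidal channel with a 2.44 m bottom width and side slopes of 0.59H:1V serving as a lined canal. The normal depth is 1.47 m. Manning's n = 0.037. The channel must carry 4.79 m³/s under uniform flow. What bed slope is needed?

With bottom width b = 2.44 m and side slope z = 0.59: A = (b + zy)y = (2.44 + 0.59×1.47)×1.47 = 4.862 m²; P = b + 2y√(1+z²) = 2.44 + 2×1.47×1.161 = 5.854 m.
Hydraulic radius R = A/P = 4.862/5.854 = 0.8306 m.
From Manning's equation, S = [nQ / (1 A R^(2/3))]² = [0.037 × 4.79 / (1 × 4.862 × 0.8306^(2/3))]² = 0.0017.

S = 0.0017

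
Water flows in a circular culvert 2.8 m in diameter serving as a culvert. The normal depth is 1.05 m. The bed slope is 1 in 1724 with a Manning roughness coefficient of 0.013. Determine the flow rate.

For a circular section of diameter D = 2.8 m at depth y = 1.05 m, the central angle is θ = 2 arccos(1 − 2y/D) = 2.636 rad. Then A = (D²/8)(θ − sin θ) = 2.109 m² and P = Dθ/2 = 3.691 m.
Hydraulic radius R = A/P = 2.109/3.691 = 0.5715 m.
Manning's equation: Q = (1/n) A R^(2/3) S^(1/2) = (1/0.013) × 2.109 × 0.5715^(2/3) × 0.00058^(1/2) = 2.69 m³/s.

Q = 2.69 m³/s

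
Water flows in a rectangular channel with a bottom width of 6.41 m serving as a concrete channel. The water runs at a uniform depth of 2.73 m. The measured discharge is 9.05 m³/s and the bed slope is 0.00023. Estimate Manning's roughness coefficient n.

Flow area A = b·y = 6.41 × 2.73 = 17.5 m². Wetted perimeter P = b + 2y = 6.41 + 2×2.73 = 11.87 m.
Hydraulic radius R = A/P = 17.5/11.87 = 1.474 m.
Rearranging Manning's equation: n = (1/Q) A R^(2/3) S^(1/2) = (1/9.05) × 17.5 × 1.474^(2/3) × √0.00023 = 0.038.

n = 0.038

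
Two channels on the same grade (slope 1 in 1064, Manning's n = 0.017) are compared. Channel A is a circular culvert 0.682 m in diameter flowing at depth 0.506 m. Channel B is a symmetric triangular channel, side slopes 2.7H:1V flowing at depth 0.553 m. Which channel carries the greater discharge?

channel B

Channel A: For a circular section of diameter D = 0.682 m at depth y = 0.506 m, the central angle is θ = 2 arccos(1 − 2y/D) = 4.152 rad. Then A = (D²/8)(θ − sin θ) = 0.2906 m² and P = Dθ/2 = 1.416 m. Hydraulic radius R = A/P = 0.2906/1.416 = 0.2053 m. Q_A = (1/0.017)·0.2906·0.2053^(2/3)·√0.0009398 = 0.1824 m³/s.
Channel B: For a triangular section with side slope z = 2.7: A = zy² = 2.7×0.553² = 0.8257 m²; P = 2y√(1+z²) = 2×0.553×2.879 = 3.184 m. Hydraulic radius R = A/P = 0.8257/3.184 = 0.2593 m. Q_B = (1/0.017)·0.8257·0.2593^(2/3)·√0.0009398 = 0.6055 m³/s.
Q_A = 0.1824 m³/s vs Q_B = 0.6055 m³/s, so channel B carries more.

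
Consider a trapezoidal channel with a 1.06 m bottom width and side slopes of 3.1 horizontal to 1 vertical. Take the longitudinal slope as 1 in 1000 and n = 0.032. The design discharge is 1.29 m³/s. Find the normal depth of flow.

y_n = 0.718 m

Manning's equation rearranged: A R^(2/3) = nQ / (1·√S) = 0.032 × 1.29 / (√0.001) = 1.305.
Try y = 0.854 m: A R^(2/3) = 1.936 — high.
Try y = 0.58 m: A R^(2/3) = 0.8116 — low.
Try y = 0.718 m: A R^(2/3) = 1.305 — matches.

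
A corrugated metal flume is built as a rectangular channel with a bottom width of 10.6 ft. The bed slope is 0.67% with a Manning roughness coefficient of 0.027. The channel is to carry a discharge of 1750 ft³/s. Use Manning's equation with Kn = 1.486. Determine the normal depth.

Manning's equation rearranged: A R^(2/3) = nQ / (1.486·√S) = 0.027 × 1750 / (1.486 × √0.0067) = 388.5.
Trying y = 12.1 ft: A R^(2/3) = 306 — too small.
Trying y = 16.3 ft: A R^(2/3) = 435.3 — too large.
Trying y = 14.8 ft: A R^(2/3) = 388.9 — close enough.

y_n = 14.8 ft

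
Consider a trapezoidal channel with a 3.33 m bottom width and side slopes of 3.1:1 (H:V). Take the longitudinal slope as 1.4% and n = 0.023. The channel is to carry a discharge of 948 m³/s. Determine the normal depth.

Manning's equation rearranged: A R^(2/3) = nQ / (1·√S) = 0.023 × 948 / (√0.014) = 184.3.
Try y = 6.3 m: A R^(2/3) = 315.7 — high.
Try y = 3.46 m: A R^(2/3) = 74.08 — low.
Try y = 5.06 m: A R^(2/3) = 184.3 — ≈ 184.3.

y_n = 5.06 m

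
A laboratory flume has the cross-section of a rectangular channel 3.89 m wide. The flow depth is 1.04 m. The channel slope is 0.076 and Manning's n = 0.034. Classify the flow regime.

supercritical

Flow area A = b·y = 3.89 × 1.04 = 4.046 m². Wetted perimeter P = b + 2y = 3.89 + 2×1.04 = 5.97 m.
Hydraulic radius R = A/P = 4.046/5.97 = 0.6777 m.
V = (1/n) R^(2/3) √S = (1/0.034) × 0.6777^(2/3) × √0.076 = 6.256 m/s. Hydraulic depth D_h = A/T = 4.046/3.89 = 1.04 m.
Froude number Fr = V/√(g·D_h) = 6.256/√(9.81×1.04) = 1.96, which is greater than 1, so the flow is supercritical.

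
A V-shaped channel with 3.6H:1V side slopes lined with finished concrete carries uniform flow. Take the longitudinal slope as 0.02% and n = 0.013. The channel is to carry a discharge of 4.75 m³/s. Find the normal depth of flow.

Manning's equation rearranged: A R^(2/3) = nQ / (1·√S) = 0.013 × 4.75 / (√0.0002) = 4.366.
Trying y = 1.42 m: A R^(2/3) = 5.636 — too large.
Trying y = 1.12 m: A R^(2/3) = 2.993 — too small.
Trying y = 1.29 m: A R^(2/3) = 4.363 — ≈ 4.366.

y_n = 1.29 m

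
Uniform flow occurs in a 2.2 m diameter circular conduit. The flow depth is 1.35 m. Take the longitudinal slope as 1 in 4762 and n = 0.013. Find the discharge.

For a circular section of diameter D = 2.2 m at depth y = 1.35 m, the central angle is θ = 2 arccos(1 − 2y/D) = 3.6 rad. Then A = (D²/8)(θ − sin θ) = 2.446 m² and P = Dθ/2 = 3.96 m.
Hydraulic radius R = A/P = 2.446/3.96 = 0.6176 m.
Manning's equation: Q = (1/n) A R^(2/3) S^(1/2) = (1/0.013) × 2.446 × 0.6176^(2/3) × 0.00021^(1/2) = 1.98 m³/s.

Q = 1.98 m³/s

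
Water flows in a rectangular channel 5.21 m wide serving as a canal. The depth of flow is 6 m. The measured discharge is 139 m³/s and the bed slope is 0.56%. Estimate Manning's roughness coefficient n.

Flow area A = b·y = 5.21 × 6 = 31.26 m². Wetted perimeter P = b + 2y = 5.21 + 2×6 = 17.21 m.
Hydraulic radius R = A/P = 31.26/17.21 = 1.816 m.
Rearranging Manning's equation: n = (1/Q) A R^(2/3) S^(1/2) = (1/139) × 31.26 × 1.816^(2/3) × √0.0056 = 0.0251.

n = 0.0251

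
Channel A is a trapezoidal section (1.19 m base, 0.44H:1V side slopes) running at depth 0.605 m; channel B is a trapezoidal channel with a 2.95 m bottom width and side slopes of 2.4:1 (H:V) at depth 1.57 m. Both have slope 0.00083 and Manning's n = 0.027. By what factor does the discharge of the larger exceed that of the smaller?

Channel A: With bottom width b = 1.19 m and side slope z = 0.44: A = (b + zy)y = (1.19 + 0.44×0.605)×0.605 = 0.881 m²; P = b + 2y√(1+z²) = 1.19 + 2×0.605×1.093 = 2.512 m. Hydraulic radius R = A/P = 0.881/2.512 = 0.3507 m. Q_A = (1/0.027)·0.881·0.3507^(2/3)·√0.00083 = 0.4675 m³/s.
Channel B: With bottom width b = 2.95 m and side slope z = 2.4: A = (b + zy)y = (2.95 + 2.4×1.57)×1.57 = 10.55 m²; P = b + 2y√(1+z²) = 2.95 + 2×1.57×2.6 = 11.11 m. Hydraulic radius R = A/P = 10.55/11.11 = 0.949 m. Q_B = (1/0.027)·10.55·0.949^(2/3)·√0.00083 = 10.87 m³/s.
The larger discharge is 10.87 m³/s and the smaller is 0.4675 m³/s; the ratio is 23.2.

23.2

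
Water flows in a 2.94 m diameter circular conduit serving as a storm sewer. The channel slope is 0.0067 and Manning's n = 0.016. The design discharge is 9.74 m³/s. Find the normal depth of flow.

Manning's equation rearranged: A R^(2/3) = nQ / (1·√S) = 0.016 × 9.74 / (√0.0067) = 1.904.
Try y = 0.987 m: A R^(2/3) = 1.344 — too small.
Try y = 1.48 m: A R^(2/3) = 2.796 — too large.
Try y = 1.19 m: A R^(2/3) = 1.904 — close enough.

y_n = 1.19 m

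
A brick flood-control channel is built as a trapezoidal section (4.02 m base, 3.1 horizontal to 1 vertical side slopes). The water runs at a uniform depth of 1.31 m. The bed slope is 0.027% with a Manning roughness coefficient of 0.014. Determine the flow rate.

Q = 11.1 m³/s

With bottom width b = 4.02 m and side slope z = 3.1: A = (b + zy)y = (4.02 + 3.1×1.31)×1.31 = 10.59 m²; P = b + 2y√(1+z²) = 4.02 + 2×1.31×3.257 = 12.55 m.
Hydraulic radius R = A/P = 10.59/12.55 = 0.8432 m.
Manning's equation: Q = (1/n) A R^(2/3) S^(1/2) = (1/0.014) × 10.59 × 0.8432^(2/3) × 0.00027^(1/2) = 11.1 m³/s.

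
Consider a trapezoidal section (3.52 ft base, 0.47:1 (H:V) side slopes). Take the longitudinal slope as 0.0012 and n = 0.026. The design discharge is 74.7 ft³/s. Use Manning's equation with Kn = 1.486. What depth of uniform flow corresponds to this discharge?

Manning's equation rearranged: A R^(2/3) = nQ / (1.486·√S) = 0.026 × 74.7 / (1.486 × √0.0012) = 37.73.
Try y = 3.16 ft: A R^(2/3) = 20.78 — too small.
Try y = 5.3 ft: A R^(2/3) = 52.1 — too large.
Try y = 4.44 ft: A R^(2/3) = 37.75 — ≈ 37.73.

y_n = 4.44 ft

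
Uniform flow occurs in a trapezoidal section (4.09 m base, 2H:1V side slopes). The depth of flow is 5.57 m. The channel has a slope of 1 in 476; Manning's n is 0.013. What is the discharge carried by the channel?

Q = 612 m³/s

With bottom width b = 4.09 m and side slope z = 2: A = (b + zy)y = (4.09 + 2×5.57)×5.57 = 84.83 m²; P = b + 2y√(1+z²) = 4.09 + 2×5.57×2.236 = 29 m.
Hydraulic radius R = A/P = 84.83/29 = 2.925 m.
Manning's equation: Q = (1/n) A R^(2/3) S^(1/2) = (1/0.013) × 84.83 × 2.925^(2/3) × 0.002101^(1/2) = 612 m³/s.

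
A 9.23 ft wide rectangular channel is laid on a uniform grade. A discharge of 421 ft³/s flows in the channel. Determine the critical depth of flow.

y_c = 4.01 ft

For a rectangular channel, critical depth y_c = (q²/g)^(1/3) where q = Q/b = 421/9.23 = 45.61 ft²/s.
So y_c = (45.61²/32.2)^(1/3) = 4.01 ft.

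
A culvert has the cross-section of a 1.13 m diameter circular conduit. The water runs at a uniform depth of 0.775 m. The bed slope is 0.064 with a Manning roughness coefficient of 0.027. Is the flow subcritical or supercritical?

For a circular section of diameter D = 1.13 m at depth y = 0.775 m, the central angle is θ = 2 arccos(1 − 2y/D) = 3.903 rad. Then A = (D²/8)(θ − sin θ) = 0.7332 m² and P = Dθ/2 = 2.205 m.
Hydraulic radius R = A/P = 0.7332/2.205 = 0.3324 m.
V = (1/n) R^(2/3) √S = (1/0.027) × 0.3324^(2/3) × √0.064 = 4.497 m/s. Hydraulic depth D_h = A/T = 0.7332/1.049 = 0.6989 m.
Froude number Fr = V/√(g·D_h) = 4.497/√(9.81×0.6989) = 1.72, which is greater than 1, so the flow is supercritical.

supercritical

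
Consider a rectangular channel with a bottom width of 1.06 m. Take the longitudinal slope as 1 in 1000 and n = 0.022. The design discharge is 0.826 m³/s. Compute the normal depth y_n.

Manning's equation rearranged: A R^(2/3) = nQ / (1·√S) = 0.022 × 0.826 / (√0.001) = 0.5746.
At y = 1.32 m: A R^(2/3) = 0.7317 — high.
At y = 0.929 m: A R^(2/3) = 0.4773 — low.
At y = 1.08 m: A R^(2/3) = 0.5745 — ≈ 0.5746.

y_n = 1.08 m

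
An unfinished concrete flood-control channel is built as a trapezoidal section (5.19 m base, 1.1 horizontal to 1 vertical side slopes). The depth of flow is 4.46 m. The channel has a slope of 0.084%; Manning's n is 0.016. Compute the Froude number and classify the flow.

With bottom width b = 5.19 m and side slope z = 1.1: A = (b + zy)y = (5.19 + 1.1×4.46)×4.46 = 45.03 m²; P = b + 2y√(1+z²) = 5.19 + 2×4.46×1.487 = 18.45 m.
Hydraulic radius R = A/P = 45.03/18.45 = 2.44 m.
V = (1/n) R^(2/3) √S = (1/0.016) × 2.44^(2/3) × √0.00084 = 3.283 m/s. Hydraulic depth D_h = A/T = 45.03/15 = 3.001 m.
Froude number Fr = V/√(g·D_h) = 3.283/√(9.81×3.001) = 0.605, which is less than 1, so the flow is subcritical.

subcritical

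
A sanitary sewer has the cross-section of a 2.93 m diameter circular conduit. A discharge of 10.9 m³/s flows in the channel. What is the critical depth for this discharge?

y_c = 1.44 m

At critical depth, Q² T / (g A³) = 1, i.e. A³/T = Q²/g = 10.9²/9.81 = 12.11.
Trying y = 1.82 m: A³/T = 29.99 — over.
Trying y = 1.44 m: A³/T = 12.25 — matches.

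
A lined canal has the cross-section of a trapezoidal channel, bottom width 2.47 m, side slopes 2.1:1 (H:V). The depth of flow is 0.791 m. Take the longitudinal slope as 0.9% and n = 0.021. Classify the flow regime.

With bottom width b = 2.47 m and side slope z = 2.1: A = (b + zy)y = (2.47 + 2.1×0.791)×0.791 = 3.268 m²; P = b + 2y√(1+z²) = 2.47 + 2×0.791×2.326 = 6.15 m.
Hydraulic radius R = A/P = 3.268/6.15 = 0.5314 m.
V = (1/n) R^(2/3) √S = (1/0.021) × 0.5314^(2/3) × √0.009 = 2.964 m/s. Hydraulic depth D_h = A/T = 3.268/5.792 = 0.5642 m.
Froude number Fr = V/√(g·D_h) = 2.964/√(9.81×0.5642) = 1.26, which is greater than 1, so the flow is supercritical.

supercritical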